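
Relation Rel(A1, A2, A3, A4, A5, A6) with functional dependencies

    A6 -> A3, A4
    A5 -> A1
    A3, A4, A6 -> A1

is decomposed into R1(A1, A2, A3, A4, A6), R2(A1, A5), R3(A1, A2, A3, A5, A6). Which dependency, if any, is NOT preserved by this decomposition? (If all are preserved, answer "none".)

A6 → A3, A4 lies within R1.
A5 → A1 lies within R2.
A3, A4, A6 → A1 lies within R1.
Every dependency is enforceable on the fragments, so the decomposition is dependency-preserving.

none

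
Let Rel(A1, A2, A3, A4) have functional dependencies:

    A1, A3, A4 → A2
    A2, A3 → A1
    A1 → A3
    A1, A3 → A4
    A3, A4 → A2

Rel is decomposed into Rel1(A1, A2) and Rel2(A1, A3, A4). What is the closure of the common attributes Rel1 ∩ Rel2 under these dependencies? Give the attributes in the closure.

A1, A2, A3, A4

Rel1 ∩ Rel2 = {A1}.
A1 → A3 applies, adding A3
A1, A3 → A4 applies, adding A4
A3, A4 → A2 applies, adding A2
Closure: {A1, A2, A3, A4}.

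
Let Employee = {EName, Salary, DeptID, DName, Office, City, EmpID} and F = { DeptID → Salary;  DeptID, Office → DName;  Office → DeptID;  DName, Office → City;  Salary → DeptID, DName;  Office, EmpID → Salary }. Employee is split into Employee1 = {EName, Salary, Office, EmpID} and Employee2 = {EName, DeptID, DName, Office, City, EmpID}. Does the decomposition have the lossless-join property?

Common attributes: Employee1 ∩ Employee2 = {EName, Office, EmpID}.
Closure of {EName, Office, EmpID}: Office → DeptID applies, adding DeptID; Office, EmpID → Salary applies, adding Salary; DeptID, Office → DName applies, adding DName; DName, Office → City applies, adding City. So (EName, Office, EmpID)⁺ = {EName, Salary, DeptID, DName, Office, City, EmpID}.
This closure contains every attribute of Employee1, so Employee1 ∩ Employee2 → Employee1. The join is lossless.

Yes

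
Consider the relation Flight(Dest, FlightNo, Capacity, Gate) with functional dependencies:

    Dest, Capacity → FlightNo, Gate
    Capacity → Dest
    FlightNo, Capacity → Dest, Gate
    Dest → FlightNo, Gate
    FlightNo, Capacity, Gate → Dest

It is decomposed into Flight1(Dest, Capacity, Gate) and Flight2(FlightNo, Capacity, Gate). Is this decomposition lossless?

Yes

Common attributes: Flight1 ∩ Flight2 = {Capacity, Gate}.
Closure of {Capacity, Gate}: Capacity → Dest applies, adding Dest; Dest → FlightNo, Gate applies, adding FlightNo. So (Capacity, Gate)⁺ = {Dest, FlightNo, Capacity, Gate}.
This closure contains every attribute of Flight1, so Flight1 ∩ Flight2 → Flight1. The join is lossless.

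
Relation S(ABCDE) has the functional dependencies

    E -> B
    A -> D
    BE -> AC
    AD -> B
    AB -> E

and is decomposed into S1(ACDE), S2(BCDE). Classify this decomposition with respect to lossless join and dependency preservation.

lossless and dependency-preserving

Lossless test: (CDE)⁺ = {ABCDE}, which contains all of one fragment — lossless.
Dependency preservation: BE → AC; AD → B; AB → E are not contained in any single fragment, but the restricted closure of each left-hand side across the fragments still reaches the right-hand side; the remaining FDs each lie inside some fragment. All dependencies are preserved.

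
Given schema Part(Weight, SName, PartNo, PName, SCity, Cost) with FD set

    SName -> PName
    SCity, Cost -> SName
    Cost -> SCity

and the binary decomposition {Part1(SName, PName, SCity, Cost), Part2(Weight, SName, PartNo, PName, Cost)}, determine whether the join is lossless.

Common attributes: Part1 ∩ Part2 = {SName, PName, Cost}.
Closure of {SName, PName, Cost}: Cost → SCity applies, adding SCity. So (SName, PName, Cost)⁺ = {SName, PName, SCity, Cost}.
This closure contains every attribute of Part1, so Part1 ∩ Part2 → Part1. The join is lossless.

Yes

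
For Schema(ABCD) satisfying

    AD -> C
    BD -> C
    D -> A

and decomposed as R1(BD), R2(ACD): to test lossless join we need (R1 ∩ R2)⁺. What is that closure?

R1 ∩ R2 = {D}.
D → A applies, adding A
AD → C applies, adding C
Closure: {ACD}.

ACD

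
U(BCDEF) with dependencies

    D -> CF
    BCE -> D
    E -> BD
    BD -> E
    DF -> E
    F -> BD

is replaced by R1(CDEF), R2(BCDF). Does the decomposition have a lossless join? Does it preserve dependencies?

lossless and dependency-preserving

Lossless test: (CDF)⁺ = {BCDEF}, which contains all of one fragment — lossless.
Dependency preservation: BCE → D; E → BD; BD → E are not contained in any single fragment, but the restricted closure of each left-hand side across the fragments still reaches the right-hand side; the remaining FDs each lie inside some fragment. All dependencies are preserved.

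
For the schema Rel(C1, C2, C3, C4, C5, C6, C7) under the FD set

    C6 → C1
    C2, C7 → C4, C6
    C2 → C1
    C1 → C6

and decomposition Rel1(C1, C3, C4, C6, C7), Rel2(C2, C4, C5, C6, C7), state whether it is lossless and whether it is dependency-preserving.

lossy but dependency-preserving

Lossless test: (C4, C6, C7)⁺ = {C1, C4, C6, C7}, which is a superkey of neither fragment — lossy.
Dependency preservation: C2 → C1 is not contained in any single fragment, but the restricted closure of its left-hand side across the fragments still reaches the right-hand side; the remaining FDs each lie inside some fragment. All dependencies are preserved.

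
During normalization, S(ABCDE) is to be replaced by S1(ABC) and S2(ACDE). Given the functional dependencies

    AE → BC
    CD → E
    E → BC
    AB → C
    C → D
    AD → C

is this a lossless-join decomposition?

Yes

Common attributes: S1 ∩ S2 = {AC}.
Closure of {AC}: C → D applies, adding D; CD → E applies, adding E; E → BC applies, adding B. So (AC)⁺ = {ABCDE}.
This closure contains every attribute of S1, so S1 ∩ S2 → S1. The join is lossless.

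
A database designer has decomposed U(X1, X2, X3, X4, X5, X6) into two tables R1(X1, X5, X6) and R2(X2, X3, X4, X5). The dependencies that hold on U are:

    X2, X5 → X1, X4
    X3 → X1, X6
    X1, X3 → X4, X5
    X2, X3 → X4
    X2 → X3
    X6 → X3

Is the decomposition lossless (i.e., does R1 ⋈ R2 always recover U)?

Common attributes: R1 ∩ R2 = {X5}.
No dependency enlarges {X5}, so (X5)⁺ = {X5}.
The closure contains neither all of R1 = {X1, X5, X6} nor all of R2 = {X2, X3, X4, X5}, so the common attributes are not a superkey of either fragment. The join is lossy.

No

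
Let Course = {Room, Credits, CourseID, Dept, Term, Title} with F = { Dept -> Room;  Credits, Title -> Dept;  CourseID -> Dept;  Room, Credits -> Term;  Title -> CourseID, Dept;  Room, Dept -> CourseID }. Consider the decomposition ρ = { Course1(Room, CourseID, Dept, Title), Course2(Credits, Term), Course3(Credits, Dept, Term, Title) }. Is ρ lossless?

Yes

Chase test. Columns are Room, Credits, CourseID, Dept, Term, Title; row i has aⱼ where attribute j ∈ Coursei, else bᵢⱼ.
Initial tableau (one row per fragment):
  row 1: a1 b12 a3 a4 b15 a6
  row 2: b21 a2 b23 b24 a5 b26
  row 3: b31 a2 b33 a4 a5 a6
Rows 1 and 3 agree on Dept; apply Dept→Room and equate their Room entries.
Rows 1 and 3 agree on Title; apply Title→CourseID, Dept and equate their CourseID, Dept entries.
Row 3 is now all distinguished symbols — the join is lossless.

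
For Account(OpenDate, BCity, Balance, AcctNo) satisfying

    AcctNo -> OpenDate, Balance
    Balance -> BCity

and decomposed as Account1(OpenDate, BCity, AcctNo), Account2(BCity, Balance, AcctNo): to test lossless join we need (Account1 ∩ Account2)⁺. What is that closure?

OpenDate, BCity, Balance, AcctNo

Account1 ∩ Account2 = {BCity, AcctNo}.
AcctNo → OpenDate, Balance applies, adding OpenDate, Balance
Closure: {OpenDate, BCity, Balance, AcctNo}.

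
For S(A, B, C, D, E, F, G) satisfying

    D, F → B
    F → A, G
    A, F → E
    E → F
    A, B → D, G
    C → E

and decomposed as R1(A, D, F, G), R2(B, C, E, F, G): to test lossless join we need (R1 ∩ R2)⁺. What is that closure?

A, E, F, G

R1 ∩ R2 = {F, G}.
F → A, G applies, adding A
A, F → E applies, adding E
Closure: {A, E, F, G}.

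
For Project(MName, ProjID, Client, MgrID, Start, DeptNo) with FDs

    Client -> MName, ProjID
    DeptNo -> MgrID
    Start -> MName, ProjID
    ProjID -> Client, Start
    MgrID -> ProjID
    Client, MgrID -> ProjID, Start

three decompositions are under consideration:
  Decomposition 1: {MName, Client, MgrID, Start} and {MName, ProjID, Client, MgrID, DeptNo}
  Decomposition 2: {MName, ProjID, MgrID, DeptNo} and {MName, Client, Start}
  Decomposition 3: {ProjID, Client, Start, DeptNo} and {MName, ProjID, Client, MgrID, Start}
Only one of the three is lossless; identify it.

Decomposition 1

Decomposition 1: common = {MName, Client, MgrID}, closure = {MName, ProjID, Client, MgrID, Start} → lossless.
Decomposition 2: common = {MName}, closure = {MName} → lossy.
Decomposition 3: common = {ProjID, Client, Start}, closure = {MName, ProjID, Client, Start} → lossy.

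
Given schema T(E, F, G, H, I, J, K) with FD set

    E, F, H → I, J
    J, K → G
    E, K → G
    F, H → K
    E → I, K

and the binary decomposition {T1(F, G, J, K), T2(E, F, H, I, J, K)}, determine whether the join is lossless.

Yes

Common attributes: T1 ∩ T2 = {F, J, K}.
Closure of {F, J, K}: J, K → G applies, adding G. So (F, J, K)⁺ = {F, G, J, K}.
This closure contains every attribute of T1, so T1 ∩ T2 → T1. The join is lossless.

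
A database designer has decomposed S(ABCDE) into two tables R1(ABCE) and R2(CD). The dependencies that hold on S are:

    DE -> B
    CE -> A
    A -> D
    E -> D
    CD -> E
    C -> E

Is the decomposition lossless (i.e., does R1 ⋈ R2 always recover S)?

Common attributes: R1 ∩ R2 = {C}.
Closure of {C}: C → E applies, adding E; CE → A applies, adding A; A → D applies, adding D; DE → B applies, adding B. So (C)⁺ = {ABCDE}.
This closure contains every attribute of R1, so R1 ∩ R2 → R1. The join is lossless.

Yes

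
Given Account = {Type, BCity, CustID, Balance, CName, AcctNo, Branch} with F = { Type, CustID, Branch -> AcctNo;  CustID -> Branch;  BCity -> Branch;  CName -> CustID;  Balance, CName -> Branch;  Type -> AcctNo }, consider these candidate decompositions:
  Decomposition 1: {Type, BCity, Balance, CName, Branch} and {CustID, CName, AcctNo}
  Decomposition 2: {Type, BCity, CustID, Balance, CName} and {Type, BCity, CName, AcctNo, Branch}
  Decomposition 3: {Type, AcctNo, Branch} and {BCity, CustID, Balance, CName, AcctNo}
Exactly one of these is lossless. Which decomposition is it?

Decomposition 1: common = {CName}, closure = {CustID, CName, Branch} → lossy.
Decomposition 2: common = {Type, BCity, CName}, closure = {Type, BCity, CustID, CName, AcctNo, Branch} → lossless.
Decomposition 3: common = {AcctNo}, closure = {AcctNo} → lossy.

Decomposition 2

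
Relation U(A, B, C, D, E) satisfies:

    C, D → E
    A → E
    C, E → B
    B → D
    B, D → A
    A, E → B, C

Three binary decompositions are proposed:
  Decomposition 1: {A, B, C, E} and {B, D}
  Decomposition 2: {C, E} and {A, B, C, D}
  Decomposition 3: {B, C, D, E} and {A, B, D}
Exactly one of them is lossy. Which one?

Decomposition 1: common = {B}, closure = {A, B, C, D, E} → lossless.
Decomposition 2: common = {C}, closure = {C} → lossy.
Decomposition 3: common = {B, D}, closure = {A, B, C, D, E} → lossless.

Decomposition 2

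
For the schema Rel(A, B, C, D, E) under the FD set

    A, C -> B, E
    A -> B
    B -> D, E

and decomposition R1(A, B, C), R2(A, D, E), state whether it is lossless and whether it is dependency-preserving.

Lossless test: (A)⁺ = {A, B, D, E}, which contains all of one fragment — lossless.
Dependency preservation: the restricted closure of {B} across the fragments never reaches {D, E}, so B → D, E cannot be enforced without a join — not preserved.

lossless but not dependency-preserving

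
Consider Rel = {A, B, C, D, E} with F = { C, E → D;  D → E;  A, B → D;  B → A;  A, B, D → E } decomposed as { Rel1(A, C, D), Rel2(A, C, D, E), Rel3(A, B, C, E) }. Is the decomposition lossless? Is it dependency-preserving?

Lossless test (chase): Rows 2 and 3 agree on C, E; apply C, E→D and equate their D entries. Rows 1 and 2 agree on D; apply D→E and equate their E entries. Row 3 is now all distinguished symbols — the join is lossless.
Dependency preservation: the restricted closure of {A, B} across the fragments never reaches {D}, so A, B → D cannot be enforced without a join — not preserved.

lossless but not dependency-preserving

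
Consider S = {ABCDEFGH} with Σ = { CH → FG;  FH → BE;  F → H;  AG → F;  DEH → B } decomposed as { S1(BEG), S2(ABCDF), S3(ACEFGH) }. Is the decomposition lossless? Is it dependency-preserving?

Lossless test (chase): Rows 2 and 3 agree on F; apply F→H and equate their H entries. Rows 2 and 3 agree on CH; apply CH→FG and equate their FG entries. Rows 2 and 3 agree on FH; apply FH→BE and equate their BE entries. Row 2 is now all distinguished symbols — the join is lossless.
Dependency preservation: the restricted closure of {DEH} across the fragments never reaches {B}, so DEH → B cannot be enforced without a join — not preserved.

lossless but not dependency-preserving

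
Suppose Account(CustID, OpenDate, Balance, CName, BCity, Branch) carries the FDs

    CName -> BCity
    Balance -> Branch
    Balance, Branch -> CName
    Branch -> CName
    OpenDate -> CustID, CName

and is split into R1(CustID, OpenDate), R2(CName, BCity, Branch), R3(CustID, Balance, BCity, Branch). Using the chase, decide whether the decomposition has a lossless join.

No

Chase test. Columns are CustID, OpenDate, Balance, CName, BCity, Branch; row i has aⱼ where attribute j ∈ Ri, else bᵢⱼ.
Initial tableau (one row per fragment):
  row 1: a1 a2 b13 b14 b15 b16
  row 2: b21 b22 b23 a4 a5 a6
  row 3: a1 b32 a3 b34 a5 a6
Rows 2 and 3 agree on Branch; apply Branch→CName and equate their CName entries.
No row becomes fully distinguished — the join is lossy.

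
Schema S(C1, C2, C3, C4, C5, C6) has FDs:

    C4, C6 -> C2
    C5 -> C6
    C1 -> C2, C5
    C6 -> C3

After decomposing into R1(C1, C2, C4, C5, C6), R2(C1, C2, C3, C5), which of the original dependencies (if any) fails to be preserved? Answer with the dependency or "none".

Check C6 → C3: no single fragment contains all of {C3, C6}, and the restricted closure of {C6} across the fragments never reaches {C3}.
C4, C6 → C2 is preserved.
C5 → C6 is preserved.
C1 → C2, C5 is preserved.

C6 -> C3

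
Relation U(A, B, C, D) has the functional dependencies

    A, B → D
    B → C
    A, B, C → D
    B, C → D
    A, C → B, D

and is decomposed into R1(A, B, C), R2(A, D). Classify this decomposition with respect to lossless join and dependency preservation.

lossy and not dependency-preserving

Lossless test: (A)⁺ = {A}, which is a superkey of neither fragment — lossy.
Dependency preservation: the restricted closure of {A, B} across the fragments never reaches {D}, so A, B → D cannot be enforced without a join — not preserved.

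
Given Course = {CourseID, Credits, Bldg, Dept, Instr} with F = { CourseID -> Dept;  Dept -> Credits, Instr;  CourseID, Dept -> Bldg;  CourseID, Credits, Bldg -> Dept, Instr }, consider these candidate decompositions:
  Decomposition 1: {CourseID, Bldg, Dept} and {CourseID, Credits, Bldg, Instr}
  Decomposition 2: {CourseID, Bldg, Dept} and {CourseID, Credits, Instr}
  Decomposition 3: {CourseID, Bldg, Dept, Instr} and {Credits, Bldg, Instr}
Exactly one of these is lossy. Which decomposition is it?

Decomposition 3

Decomposition 1: common = {CourseID, Bldg}, closure = {CourseID, Credits, Bldg, Dept, Instr} → lossless.
Decomposition 2: common = {CourseID}, closure = {CourseID, Credits, Bldg, Dept, Instr} → lossless.
Decomposition 3: common = {Bldg, Instr}, closure = {Bldg, Instr} → lossy.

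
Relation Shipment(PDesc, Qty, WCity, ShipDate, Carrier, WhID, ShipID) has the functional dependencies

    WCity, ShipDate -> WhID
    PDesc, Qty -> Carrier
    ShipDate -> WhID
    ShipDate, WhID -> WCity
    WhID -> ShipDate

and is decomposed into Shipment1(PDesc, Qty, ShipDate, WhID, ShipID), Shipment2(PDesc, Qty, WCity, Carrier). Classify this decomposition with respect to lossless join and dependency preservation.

lossy and not dependency-preserving

Lossless test: (PDesc, Qty)⁺ = {PDesc, Qty, Carrier}, which is a superkey of neither fragment — lossy.
Dependency preservation: the restricted closure of {ShipDate, WhID} across the fragments never reaches {WCity}, so ShipDate, WhID → WCity cannot be enforced without a join — not preserved.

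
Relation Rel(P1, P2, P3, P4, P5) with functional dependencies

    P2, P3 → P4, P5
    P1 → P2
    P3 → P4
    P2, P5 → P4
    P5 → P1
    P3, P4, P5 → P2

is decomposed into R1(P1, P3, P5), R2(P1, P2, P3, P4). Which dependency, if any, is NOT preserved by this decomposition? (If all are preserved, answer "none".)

P2, P5 → P4

Check P2, P5 → P4: no single fragment contains all of {P2, P4, P5}, and the restricted closure of {P2, P5} across the fragments never reaches {P4}.
P2, P3 → P4, P5 is preserved.
P1 → P2 is preserved.
P3 → P4 is preserved.
P5 → P1 is preserved.
P3, P4, P5 → P2 is preserved.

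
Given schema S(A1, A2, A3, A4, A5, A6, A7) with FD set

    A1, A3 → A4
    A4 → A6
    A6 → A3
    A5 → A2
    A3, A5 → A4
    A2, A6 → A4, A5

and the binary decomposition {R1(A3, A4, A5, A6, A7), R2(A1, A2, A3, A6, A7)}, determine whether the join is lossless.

No

Common attributes: R1 ∩ R2 = {A3, A6, A7}.
No dependency enlarges {A3, A6, A7}, so (A3, A6, A7)⁺ = {A3, A6, A7}.
The closure contains neither all of R1 = {A3, A4, A5, A6, A7} nor all of R2 = {A1, A2, A3, A6, A7}, so the common attributes are not a superkey of either fragment. The join is lossy.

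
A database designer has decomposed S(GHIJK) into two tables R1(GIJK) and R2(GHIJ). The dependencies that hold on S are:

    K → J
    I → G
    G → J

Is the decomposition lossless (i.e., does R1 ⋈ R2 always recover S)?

Common attributes: R1 ∩ R2 = {GIJ}.
No dependency enlarges {GIJ}, so (GIJ)⁺ = {GIJ}.
The closure contains neither all of R1 = {GIJK} nor all of R2 = {GHIJ}, so the common attributes are not a superkey of either fragment. The join is lossy.

No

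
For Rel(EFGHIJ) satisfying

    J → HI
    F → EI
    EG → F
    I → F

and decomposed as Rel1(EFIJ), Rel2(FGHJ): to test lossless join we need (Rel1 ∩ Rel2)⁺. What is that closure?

EFHIJ

Rel1 ∩ Rel2 = {FJ}.
J → HI applies, adding HI
F → EI applies, adding E
Closure: {EFHIJ}.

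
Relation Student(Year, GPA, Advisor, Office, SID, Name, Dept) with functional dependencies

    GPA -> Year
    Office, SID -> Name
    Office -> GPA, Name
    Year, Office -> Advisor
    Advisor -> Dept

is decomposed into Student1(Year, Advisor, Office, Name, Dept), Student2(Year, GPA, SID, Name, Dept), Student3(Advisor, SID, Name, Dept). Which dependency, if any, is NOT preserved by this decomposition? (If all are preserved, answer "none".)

Office -> GPA, Name

Check Office → GPA, Name: no single fragment contains all of {GPA, Office, Name}, and the restricted closure of {Office} across the fragments never reaches {GPA, Name}.
GPA → Year is preserved.
Office, SID → Name is preserved.
Year, Office → Advisor is preserved.
Advisor → Dept is preserved.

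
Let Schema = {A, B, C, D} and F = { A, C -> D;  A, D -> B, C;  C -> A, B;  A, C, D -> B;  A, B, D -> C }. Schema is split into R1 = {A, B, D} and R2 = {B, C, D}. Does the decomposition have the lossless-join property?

Common attributes: R1 ∩ R2 = {B, D}.
No dependency enlarges {B, D}, so (B, D)⁺ = {B, D}.
The closure contains neither all of R1 = {A, B, D} nor all of R2 = {B, C, D}, so the common attributes are not a superkey of either fragment. The join is lossy.

No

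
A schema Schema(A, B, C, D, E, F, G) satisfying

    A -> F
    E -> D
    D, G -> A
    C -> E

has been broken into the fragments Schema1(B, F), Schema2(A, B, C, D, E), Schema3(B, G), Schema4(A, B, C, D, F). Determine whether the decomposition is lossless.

Chase test. Columns are A, B, C, D, E, F, G; row i has aⱼ where attribute j ∈ Schemai, else bᵢⱼ.
Initial tableau (one row per fragment):
  row 1: b11 a2 b13 b14 b15 a6 b17
  row 2: a1 a2 a3 a4 a5 b26 b27
  row 3: b31 a2 b33 b34 b35 b36 a7
  row 4: a1 a2 a3 a4 b45 a6 b47
Rows 2 and 4 agree on A; apply A→F and equate their F entries.
Rows 2 and 4 agree on C; apply C→E and equate their E entries.
No row becomes fully distinguished — the join is lossy.

No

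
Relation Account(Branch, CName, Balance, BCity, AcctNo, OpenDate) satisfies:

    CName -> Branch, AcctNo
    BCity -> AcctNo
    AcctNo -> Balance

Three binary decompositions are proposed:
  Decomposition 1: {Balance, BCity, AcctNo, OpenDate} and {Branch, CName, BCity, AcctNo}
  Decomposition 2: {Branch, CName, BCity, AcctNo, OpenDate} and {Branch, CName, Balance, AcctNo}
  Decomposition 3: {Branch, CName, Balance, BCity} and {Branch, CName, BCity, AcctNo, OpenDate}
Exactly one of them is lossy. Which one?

Decomposition 1: common = {BCity, AcctNo}, closure = {Balance, BCity, AcctNo} → lossy.
Decomposition 2: common = {Branch, CName, AcctNo}, closure = {Branch, CName, Balance, AcctNo} → lossless.
Decomposition 3: common = {Branch, CName, BCity}, closure = {Branch, CName, Balance, BCity, AcctNo} → lossless.

Decomposition 1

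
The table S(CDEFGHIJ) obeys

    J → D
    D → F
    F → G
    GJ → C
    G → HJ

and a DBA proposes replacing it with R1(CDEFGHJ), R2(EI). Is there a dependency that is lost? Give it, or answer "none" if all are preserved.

J → D lies within R1.
D → F lies within R1.
F → G lies within R1.
GJ → C lies within R1.
G → HJ lies within R1.
Every dependency is enforceable on the fragments, so the decomposition is dependency-preserving.

none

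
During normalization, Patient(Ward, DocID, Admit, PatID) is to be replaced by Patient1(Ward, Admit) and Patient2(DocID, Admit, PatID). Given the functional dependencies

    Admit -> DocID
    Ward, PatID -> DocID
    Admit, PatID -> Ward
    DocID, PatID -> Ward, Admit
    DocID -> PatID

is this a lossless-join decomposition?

Common attributes: Patient1 ∩ Patient2 = {Admit}.
Closure of {Admit}: Admit → DocID applies, adding DocID; DocID → PatID applies, adding PatID; Admit, PatID → Ward applies, adding Ward. So (Admit)⁺ = {Ward, DocID, Admit, PatID}.
This closure contains every attribute of Patient1, so Patient1 ∩ Patient2 → Patient1. The join is lossless.

Yes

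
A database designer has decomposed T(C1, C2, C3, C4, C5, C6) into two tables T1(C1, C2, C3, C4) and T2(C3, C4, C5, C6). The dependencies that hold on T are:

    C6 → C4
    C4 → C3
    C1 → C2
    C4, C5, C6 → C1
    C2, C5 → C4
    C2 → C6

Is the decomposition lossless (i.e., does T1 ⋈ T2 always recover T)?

No

Common attributes: T1 ∩ T2 = {C3, C4}.
No dependency enlarges {C3, C4}, so (C3, C4)⁺ = {C3, C4}.
The closure contains neither all of T1 = {C1, C2, C3, C4} nor all of T2 = {C3, C4, C5, C6}, so the common attributes are not a superkey of either fragment. The join is lossy.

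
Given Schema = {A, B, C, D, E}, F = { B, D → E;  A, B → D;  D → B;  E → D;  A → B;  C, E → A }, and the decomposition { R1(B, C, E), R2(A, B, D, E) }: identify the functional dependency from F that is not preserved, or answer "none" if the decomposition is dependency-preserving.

C, E → A

Check C, E → A: no single fragment contains all of {A, C, E}, and the restricted closure of {C, E} across the fragments never reaches {A}.
B, D → E is preserved.
A, B → D is preserved.
D → B is preserved.
E → D is preserved.
A → B is preserved.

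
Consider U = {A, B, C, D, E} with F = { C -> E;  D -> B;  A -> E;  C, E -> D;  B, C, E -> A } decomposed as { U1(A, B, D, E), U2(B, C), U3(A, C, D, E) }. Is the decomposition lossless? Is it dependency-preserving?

Lossless test (chase): Rows 2 and 3 agree on C; apply C→E and equate their E entries. Rows 1 and 3 agree on D; apply D→B and equate their B entries. Rows 2 and 3 agree on C, E; apply C, E→D and equate their D entries. Rows 2 and 3 agree on B, C, E; apply B, C, E→A and equate their A entries. Row 2 is now all distinguished symbols — the join is lossless.
Dependency preservation: B, C, E → A is not contained in any single fragment, but the restricted closure of its left-hand side across the fragments still reaches the right-hand side; the remaining FDs each lie inside some fragment. All dependencies are preserved.

lossless and dependency-preserving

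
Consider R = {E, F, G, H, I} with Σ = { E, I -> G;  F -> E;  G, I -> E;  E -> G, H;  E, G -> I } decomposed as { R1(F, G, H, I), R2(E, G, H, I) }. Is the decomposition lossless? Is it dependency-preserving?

Lossless test: (G, H, I)⁺ = {E, G, H, I}, which contains all of one fragment — lossless.
Dependency preservation: F → E is not contained in any single fragment, but the restricted closure of its left-hand side across the fragments still reaches the right-hand side; the remaining FDs each lie inside some fragment. All dependencies are preserved.

lossless and dependency-preserving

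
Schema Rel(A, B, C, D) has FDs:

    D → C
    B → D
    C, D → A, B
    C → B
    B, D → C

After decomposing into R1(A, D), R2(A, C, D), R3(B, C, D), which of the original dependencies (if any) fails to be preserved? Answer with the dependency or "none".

D → C lies within R2.
B → D lies within R3.
C, D → A, B: restricted closure across fragments reaches A, B.
C → B lies within R3.
B, D → C lies within R3.
Every dependency is enforceable on the fragments, so the decomposition is dependency-preserving.

none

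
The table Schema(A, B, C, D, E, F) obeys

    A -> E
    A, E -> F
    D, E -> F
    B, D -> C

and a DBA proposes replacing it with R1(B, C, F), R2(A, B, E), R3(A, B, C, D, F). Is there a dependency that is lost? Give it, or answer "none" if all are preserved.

Check D, E → F: no single fragment contains all of {D, E, F}, and the restricted closure of {D, E} across the fragments never reaches {F}.
A → E is preserved.
A, E → F is preserved.
B, D → C is preserved.

D, E -> F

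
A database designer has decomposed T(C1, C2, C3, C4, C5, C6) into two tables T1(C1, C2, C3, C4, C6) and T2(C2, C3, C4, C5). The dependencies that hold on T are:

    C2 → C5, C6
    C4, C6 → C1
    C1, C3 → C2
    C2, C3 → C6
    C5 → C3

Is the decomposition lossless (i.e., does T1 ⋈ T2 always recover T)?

Common attributes: T1 ∩ T2 = {C2, C3, C4}.
Closure of {C2, C3, C4}: C2 → C5, C6 applies, adding C5, C6; C4, C6 → C1 applies, adding C1. So (C2, C3, C4)⁺ = {C1, C2, C3, C4, C5, C6}.
This closure contains every attribute of T1, so T1 ∩ T2 → T1. The join is lossless.

Yes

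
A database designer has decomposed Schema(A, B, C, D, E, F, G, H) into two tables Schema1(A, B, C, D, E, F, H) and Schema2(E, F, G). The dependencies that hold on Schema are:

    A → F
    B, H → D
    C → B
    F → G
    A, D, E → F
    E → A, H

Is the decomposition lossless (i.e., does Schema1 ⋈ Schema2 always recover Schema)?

Yes

Common attributes: Schema1 ∩ Schema2 = {E, F}.
Closure of {E, F}: F → G applies, adding G; E → A, H applies, adding A, H. So (E, F)⁺ = {A, E, F, G, H}.
This closure contains every attribute of Schema2, so Schema1 ∩ Schema2 → Schema2. The join is lossless.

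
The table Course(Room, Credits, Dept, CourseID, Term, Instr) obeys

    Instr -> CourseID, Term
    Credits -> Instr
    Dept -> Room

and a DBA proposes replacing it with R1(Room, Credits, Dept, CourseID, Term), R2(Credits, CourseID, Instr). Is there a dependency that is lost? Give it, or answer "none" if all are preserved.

Instr -> CourseID, Term

Check Instr → CourseID, Term: no single fragment contains all of {CourseID, Term, Instr}, and the restricted closure of {Instr} across the fragments never reaches {CourseID, Term}.
Credits → Instr is preserved.
Dept → Room is preserved.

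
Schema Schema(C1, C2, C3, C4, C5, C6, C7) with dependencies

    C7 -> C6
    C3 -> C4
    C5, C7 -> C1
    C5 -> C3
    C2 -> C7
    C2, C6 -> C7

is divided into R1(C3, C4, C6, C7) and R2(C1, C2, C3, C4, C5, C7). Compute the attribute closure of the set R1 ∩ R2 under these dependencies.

C3, C4, C6, C7

R1 ∩ R2 = {C3, C4, C7}.
C7 → C6 applies, adding C6
Closure: {C3, C4, C6, C7}.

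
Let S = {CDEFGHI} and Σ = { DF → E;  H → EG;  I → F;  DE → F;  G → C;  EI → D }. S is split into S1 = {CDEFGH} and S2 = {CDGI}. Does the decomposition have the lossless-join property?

Common attributes: S1 ∩ S2 = {CDG}.
No dependency enlarges {CDG}, so (CDG)⁺ = {CDG}.
The closure contains neither all of S1 = {CDEFGH} nor all of S2 = {CDGI}, so the common attributes are not a superkey of either fragment. The join is lossy.

No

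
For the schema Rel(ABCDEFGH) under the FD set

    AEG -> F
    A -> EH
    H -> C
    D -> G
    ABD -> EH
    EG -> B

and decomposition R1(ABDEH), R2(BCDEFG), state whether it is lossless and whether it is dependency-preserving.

lossy and not dependency-preserving

Lossless test: (BDE)⁺ = {BDEG}, which is a superkey of neither fragment — lossy.
Dependency preservation: the restricted closure of {AEG} across the fragments never reaches {F}, so AEG → F cannot be enforced without a join — not preserved.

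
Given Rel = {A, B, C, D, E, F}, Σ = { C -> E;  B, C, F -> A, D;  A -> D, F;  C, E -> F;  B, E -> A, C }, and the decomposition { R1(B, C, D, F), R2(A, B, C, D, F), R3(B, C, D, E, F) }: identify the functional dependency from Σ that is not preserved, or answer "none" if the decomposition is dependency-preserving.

C → E lies within R3.
B, C, F → A, D lies within R2.
A → D, F lies within R2.
C, E → F lies within R3.
B, E → A, C: restricted closure across fragments reaches A, C.
Every dependency is enforceable on the fragments, so the decomposition is dependency-preserving.

none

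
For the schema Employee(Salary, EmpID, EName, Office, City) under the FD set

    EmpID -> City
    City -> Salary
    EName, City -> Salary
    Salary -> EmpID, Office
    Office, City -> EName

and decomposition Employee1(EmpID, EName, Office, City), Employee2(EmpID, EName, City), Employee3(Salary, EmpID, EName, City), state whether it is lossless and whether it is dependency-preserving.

Lossless test (chase): Rows 1 and 2 agree on City; apply City→Salary and equate their Salary entries. Rows 1 and 3 agree on City; apply City→Salary and equate their Salary entries. Rows 1 and 2 agree on Salary; apply Salary→EmpID, Office and equate their EmpID, Office entries. Rows 1 and 3 agree on Salary; apply Salary→EmpID, Office and equate their EmpID, Office entries. Row 1 is now all distinguished symbols — the join is lossless.
Dependency preservation: Salary → EmpID, Office is not contained in any single fragment, but the restricted closure of its left-hand side across the fragments still reaches the right-hand side; the remaining FDs each lie inside some fragment. All dependencies are preserved.

lossless and dependency-preserving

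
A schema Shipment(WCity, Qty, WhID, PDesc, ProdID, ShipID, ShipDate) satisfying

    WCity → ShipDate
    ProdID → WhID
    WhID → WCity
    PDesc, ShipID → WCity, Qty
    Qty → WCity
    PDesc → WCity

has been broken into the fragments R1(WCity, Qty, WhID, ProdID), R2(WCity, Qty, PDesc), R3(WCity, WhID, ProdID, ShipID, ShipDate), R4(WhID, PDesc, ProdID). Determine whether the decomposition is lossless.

Chase test. Columns are WCity, Qty, WhID, PDesc, ProdID, ShipID, ShipDate; row i has aⱼ where attribute j ∈ Ri, else bᵢⱼ.
Initial tableau (one row per fragment):
  row 1: a1 a2 a3 b14 a5 b16 b17
  row 2: a1 a2 b23 a4 b25 b26 b27
  row 3: a1 b32 a3 b34 a5 a6 a7
  row 4: b41 b42 a3 a4 a5 b46 b47
Rows 1 and 2 agree on WCity; apply WCity→ShipDate and equate their ShipDate entries.
Rows 1 and 3 agree on WCity; apply WCity→ShipDate and equate their ShipDate entries.
Rows 1 and 4 agree on WhID; apply WhID→WCity and equate their WCity entries.
Rows 1 and 4 agree on WCity; apply WCity→ShipDate and equate their ShipDate entries.
No row becomes fully distinguished — the join is lossy.

No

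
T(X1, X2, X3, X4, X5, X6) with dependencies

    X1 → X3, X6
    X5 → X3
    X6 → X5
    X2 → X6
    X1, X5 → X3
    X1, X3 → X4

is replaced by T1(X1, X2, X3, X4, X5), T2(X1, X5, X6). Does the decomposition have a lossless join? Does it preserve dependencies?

Lossless test: (X1, X5)⁺ = {X1, X3, X4, X5, X6}, which contains all of one fragment — lossless.
Dependency preservation: the restricted closure of {X2} across the fragments never reaches {X6}, so X2 → X6 cannot be enforced without a join — not preserved.

lossless but not dependency-preserving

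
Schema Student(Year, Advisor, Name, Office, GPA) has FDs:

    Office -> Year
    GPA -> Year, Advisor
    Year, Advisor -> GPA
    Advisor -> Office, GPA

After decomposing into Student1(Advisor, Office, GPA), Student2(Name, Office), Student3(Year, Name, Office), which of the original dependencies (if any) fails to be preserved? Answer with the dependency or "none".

Office → Year lies within Student3.
GPA → Year, Advisor: restricted closure across fragments reaches Year, Advisor.
Year, Advisor → GPA: restricted closure across fragments reaches GPA.
Advisor → Office, GPA lies within Student1.
Every dependency is enforceable on the fragments, so the decomposition is dependency-preserving.

none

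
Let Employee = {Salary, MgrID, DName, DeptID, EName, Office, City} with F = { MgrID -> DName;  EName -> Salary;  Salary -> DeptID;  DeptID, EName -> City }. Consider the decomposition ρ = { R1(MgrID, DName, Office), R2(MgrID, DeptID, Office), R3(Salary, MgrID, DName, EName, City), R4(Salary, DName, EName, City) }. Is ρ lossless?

No

Chase test. Columns are Salary, MgrID, DName, DeptID, EName, Office, City; row i has aⱼ where attribute j ∈ Ri, else bᵢⱼ.
Initial tableau (one row per fragment):
  row 1: b11 a2 a3 b14 b15 a6 b17
  row 2: b21 a2 b23 a4 b25 a6 b27
  row 3: a1 a2 a3 b34 a5 b36 a7
  row 4: a1 b42 a3 b44 a5 b46 a7
Rows 1 and 2 agree on MgrID; apply MgrID→DName and equate their DName entries.
Rows 3 and 4 agree on Salary; apply Salary→DeptID and equate their DeptID entries.
No row becomes fully distinguished — the join is lossy.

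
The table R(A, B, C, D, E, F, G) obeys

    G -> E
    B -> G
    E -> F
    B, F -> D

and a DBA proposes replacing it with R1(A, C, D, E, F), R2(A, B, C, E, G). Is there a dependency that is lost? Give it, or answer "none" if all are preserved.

B, F -> D

Check B, F → D: no single fragment contains all of {B, D, F}, and the restricted closure of {B, F} across the fragments never reaches {D}.
G → E is preserved.
B → G is preserved.
E → F is preserved.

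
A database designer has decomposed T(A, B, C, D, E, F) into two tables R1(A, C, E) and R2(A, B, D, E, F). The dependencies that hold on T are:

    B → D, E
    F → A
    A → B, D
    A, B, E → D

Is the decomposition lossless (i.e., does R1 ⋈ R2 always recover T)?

No

Common attributes: R1 ∩ R2 = {A, E}.
Closure of {A, E}: A → B, D applies, adding B, D. So (A, E)⁺ = {A, B, D, E}.
The closure contains neither all of R1 = {A, C, E} nor all of R2 = {A, B, D, E, F}, so the common attributes are not a superkey of either fragment. The join is lossy.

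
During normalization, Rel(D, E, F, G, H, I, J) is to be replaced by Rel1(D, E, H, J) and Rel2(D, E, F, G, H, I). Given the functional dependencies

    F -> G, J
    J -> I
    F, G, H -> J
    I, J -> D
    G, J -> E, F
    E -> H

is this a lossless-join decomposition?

Common attributes: Rel1 ∩ Rel2 = {D, E, H}.
No dependency enlarges {D, E, H}, so (D, E, H)⁺ = {D, E, H}.
The closure contains neither all of Rel1 = {D, E, H, J} nor all of Rel2 = {D, E, F, G, H, I}, so the common attributes are not a superkey of either fragment. The join is lossy.

No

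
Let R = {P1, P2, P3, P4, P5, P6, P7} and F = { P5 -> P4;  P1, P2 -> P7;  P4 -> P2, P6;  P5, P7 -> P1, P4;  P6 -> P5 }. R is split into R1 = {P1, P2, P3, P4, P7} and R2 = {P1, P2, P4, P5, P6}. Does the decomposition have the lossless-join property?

Common attributes: R1 ∩ R2 = {P1, P2, P4}.
Closure of {P1, P2, P4}: P1, P2 → P7 applies, adding P7; P4 → P2, P6 applies, adding P6; P6 → P5 applies, adding P5. So (P1, P2, P4)⁺ = {P1, P2, P4, P5, P6, P7}.
This closure contains every attribute of R2, so R1 ∩ R2 → R2. The join is lossless.

Yes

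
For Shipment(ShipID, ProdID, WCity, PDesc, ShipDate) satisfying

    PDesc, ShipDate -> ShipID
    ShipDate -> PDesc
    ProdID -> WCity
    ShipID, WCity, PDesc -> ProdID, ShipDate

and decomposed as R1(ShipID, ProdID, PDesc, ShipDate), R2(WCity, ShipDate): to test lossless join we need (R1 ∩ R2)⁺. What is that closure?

ShipID, PDesc, ShipDate

R1 ∩ R2 = {ShipDate}.
ShipDate → PDesc applies, adding PDesc
PDesc, ShipDate → ShipID applies, adding ShipID
Closure: {ShipID, PDesc, ShipDate}.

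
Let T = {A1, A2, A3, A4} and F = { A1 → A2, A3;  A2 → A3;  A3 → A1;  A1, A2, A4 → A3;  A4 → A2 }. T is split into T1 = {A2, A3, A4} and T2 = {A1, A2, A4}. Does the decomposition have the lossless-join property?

Yes

Common attributes: T1 ∩ T2 = {A2, A4}.
Closure of {A2, A4}: A2 → A3 applies, adding A3; A3 → A1 applies, adding A1. So (A2, A4)⁺ = {A1, A2, A3, A4}.
This closure contains every attribute of T1, so T1 ∩ T2 → T1. The join is lossless.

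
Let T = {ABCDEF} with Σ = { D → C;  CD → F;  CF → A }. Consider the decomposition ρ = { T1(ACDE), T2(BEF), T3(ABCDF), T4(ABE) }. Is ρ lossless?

No

Chase test. Columns are ABCDEF; row i has aⱼ where attribute j ∈ Ti, else bᵢⱼ.
Initial tableau (one row per fragment):
  row 1: a1 b12 a3 a4 a5 b16
  row 2: b21 a2 b23 b24 a5 a6
  row 3: a1 a2 a3 a4 b35 a6
  row 4: a1 a2 b43 b44 a5 b46
Rows 1 and 3 agree on CD; apply CD→F and equate their F entries.
No row becomes fully distinguished — the join is lossy.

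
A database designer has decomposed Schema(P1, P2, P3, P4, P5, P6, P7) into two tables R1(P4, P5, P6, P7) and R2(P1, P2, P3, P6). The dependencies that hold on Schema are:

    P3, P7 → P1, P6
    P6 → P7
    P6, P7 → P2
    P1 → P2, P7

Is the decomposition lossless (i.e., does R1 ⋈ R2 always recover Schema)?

Common attributes: R1 ∩ R2 = {P6}.
Closure of {P6}: P6 → P7 applies, adding P7; P6, P7 → P2 applies, adding P2. So (P6)⁺ = {P2, P6, P7}.
The closure contains neither all of R1 = {P4, P5, P6, P7} nor all of R2 = {P1, P2, P3, P6}, so the common attributes are not a superkey of either fragment. The join is lossy.

No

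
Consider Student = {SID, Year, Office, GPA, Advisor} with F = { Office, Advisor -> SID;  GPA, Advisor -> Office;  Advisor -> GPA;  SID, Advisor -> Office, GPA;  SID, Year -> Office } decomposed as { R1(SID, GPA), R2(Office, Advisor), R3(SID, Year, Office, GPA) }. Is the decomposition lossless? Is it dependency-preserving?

lossy and not dependency-preserving

Lossless test (chase): applying each FD to every pair of rows produces no changes in the tableau, so no row becomes fully distinguished — the join is lossy.
Dependency preservation: the restricted closure of {Office, Advisor} across the fragments never reaches {SID}, so Office, Advisor → SID cannot be enforced without a join — not preserved.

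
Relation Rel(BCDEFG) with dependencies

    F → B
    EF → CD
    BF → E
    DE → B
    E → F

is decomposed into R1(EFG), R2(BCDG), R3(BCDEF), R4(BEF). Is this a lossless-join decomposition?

Yes

Chase test. Columns are BCDEFG; row i has aⱼ where attribute j ∈ Ri, else bᵢⱼ.
Initial tableau (one row per fragment):
  row 1: b11 b12 b13 a4 a5 a6
  row 2: a1 a2 a3 b24 b25 a6
  row 3: a1 a2 a3 a4 a5 b36
  row 4: a1 b42 b43 a4 a5 b46
Rows 1 and 3 agree on F; apply F→B and equate their B entries.
Rows 1 and 3 agree on EF; apply EF→CD and equate their CD entries.
Rows 1 and 4 agree on EF; apply EF→CD and equate their CD entries.
Row 1 is now all distinguished symbols — the join is lossless.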